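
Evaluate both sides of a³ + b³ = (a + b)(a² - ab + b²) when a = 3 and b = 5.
LHS = 3³ + 5³ = 152
RHS = (3 + 5)(3² - 3·5 + 5²) = 152

LHS = RHS: the two sides agree.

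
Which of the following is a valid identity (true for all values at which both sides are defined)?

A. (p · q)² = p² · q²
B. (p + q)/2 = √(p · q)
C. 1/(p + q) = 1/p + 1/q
A

A: holds — e.g. at (3, 3), both sides equal 81.
B: fails at (2, 3) — LHS = 5/2, RHS = √(6) ≈ 2.449.
C: fails at (2, 5) — LHS = 1/7, RHS = 7/10.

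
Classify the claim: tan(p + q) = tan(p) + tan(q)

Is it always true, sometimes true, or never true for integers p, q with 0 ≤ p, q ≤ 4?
Sometimes true

It holds at (p, q) = (0, 3) (both sides equal tan(3) ≈ -0.1425), but fails at (p, q) = (4, 2) (LHS = tan(6) ≈ -0.291, RHS = tan(2) + tan(4) ≈ -1.027).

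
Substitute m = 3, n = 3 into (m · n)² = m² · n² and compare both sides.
LHS = (3 · 3)² = 81
RHS = 3² · 3² = 81

LHS = RHS: the two sides agree.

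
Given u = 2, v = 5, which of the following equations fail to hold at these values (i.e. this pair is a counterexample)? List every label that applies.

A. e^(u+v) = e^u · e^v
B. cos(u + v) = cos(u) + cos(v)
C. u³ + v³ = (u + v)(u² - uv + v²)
B

Evaluating each claim at the given values:
A. LHS = e^7 ≈ 1097, RHS = e^7 ≈ 1097 → holds here (LHS = RHS)
B. LHS = cos(7) ≈ 0.7539, RHS = cos(2) + cos(5) ≈ -0.1325 → fails here (LHS ≠ RHS)
C. LHS = 133, RHS = 133 → holds here (LHS = RHS)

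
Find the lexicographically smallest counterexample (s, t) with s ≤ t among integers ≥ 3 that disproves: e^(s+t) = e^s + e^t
(s, t) = (3, 3)

Substituting (3, 3) into the claim:
LHS = e^(3+3) = e^6 ≈ 403.4
RHS = e^3 + e^3 = 2·e^3 ≈ 40.17

Since LHS ≠ RHS, this pair disproves the claim, and no lexicographically smaller pair (s ≤ t, integers ≥ 3) does.

For instance (3, 10) is also a counterexample (LHS = e^13 ≈ 442413.4, RHS = e^3 + e^10 ≈ 22046.6), but it's lexicographically larger.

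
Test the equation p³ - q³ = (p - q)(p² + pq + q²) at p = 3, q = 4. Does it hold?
Holds

Substituting p = 3, q = 4:

LHS = 3³ - 4³ = -37
RHS = (3 - 4)(3² + 3·4 + 4²) = -37

LHS = RHS, so the equation holds at this point.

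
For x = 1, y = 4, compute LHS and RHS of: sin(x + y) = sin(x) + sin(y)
LHS = sin(1 + 4) = sin(5) ≈ -0.9589
RHS = sin(1) + sin(4) ≈ 0.08467

LHS ≠ RHS (they differ by about 1.044), so the equation does not hold here.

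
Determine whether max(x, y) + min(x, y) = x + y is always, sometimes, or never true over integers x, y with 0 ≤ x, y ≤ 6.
Always true

The identity holds for every pair in the range. For instance at (x, y) = (3, 0): both sides equal 3.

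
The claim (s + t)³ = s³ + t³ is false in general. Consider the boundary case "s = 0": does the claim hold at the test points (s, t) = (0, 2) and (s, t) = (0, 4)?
At (0, 2): LHS = 8, RHS = 8 → equal
At (0, 4): LHS = 64, RHS = 64 → equal

So the claim does hold at both of these boundary points, even though it is not an identity.

Answer: Yes, holds at both test points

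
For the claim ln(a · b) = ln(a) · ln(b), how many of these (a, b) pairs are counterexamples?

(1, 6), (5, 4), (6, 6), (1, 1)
3

Testing each pair:
(1, 6): LHS = ln(6) ≈ 1.792, RHS = 0 → counterexample
(5, 4): LHS = ln(20) ≈ 2.996, RHS = ln(4)·ln(5) ≈ 2.231 → counterexample
(6, 6): LHS = ln(36) ≈ 3.584, RHS = ln(6)² ≈ 3.21 → counterexample
(1, 1): LHS = 0, RHS = 0 → satisfies claim

That makes 3 counterexamples.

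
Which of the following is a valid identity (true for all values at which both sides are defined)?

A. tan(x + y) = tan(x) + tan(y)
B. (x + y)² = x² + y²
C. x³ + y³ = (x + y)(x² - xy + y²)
A: fails at (2, 7) — LHS = tan(9) ≈ -0.4523, RHS = tan(2) + tan(7) ≈ -1.314.
B: fails at (2, 3) — LHS = 25, RHS = 13.
C: holds — e.g. at (1, 5), both sides equal 126.

Answer: C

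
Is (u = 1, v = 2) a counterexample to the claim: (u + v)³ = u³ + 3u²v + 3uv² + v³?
Substituting u = 1, v = 2:
LHS = (1 + 2)³ = 27
RHS = 1³ + 3·1²·2 + 3·1·2² + 2³ = 27

The sides agree, so this pair does not disprove the claim.

Answer: No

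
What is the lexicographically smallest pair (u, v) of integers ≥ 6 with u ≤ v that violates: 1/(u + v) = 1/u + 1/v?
Substituting (6, 6) into the claim:
LHS = 1/(6 + 6) = 1/12
RHS = 1/6 + 1/6 = 1/3

Since LHS ≠ RHS, this pair disproves the claim, and no lexicographically smaller pair (u ≤ v, integers ≥ 6) does.

For instance (9, 11) is also a counterexample (LHS = 1/20, RHS = 20/99), but it's lexicographically larger.

Answer: (u, v) = (6, 6)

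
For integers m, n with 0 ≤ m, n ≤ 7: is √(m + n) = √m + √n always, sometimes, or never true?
It holds at (m, n) = (7, 0) (both sides equal √(7) ≈ 2.646), but fails at (m, n) = (3, 2) (LHS = √(5) ≈ 2.236, RHS = √(2) + √(3) ≈ 3.146).

Answer: Sometimes true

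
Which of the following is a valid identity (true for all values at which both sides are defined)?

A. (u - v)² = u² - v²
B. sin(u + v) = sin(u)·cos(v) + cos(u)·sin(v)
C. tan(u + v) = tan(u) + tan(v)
A: fails at (2, 3) — LHS = 1, RHS = -5.
B: holds — e.g. at (1, 1), both sides equal sin(2) ≈ 0.9093.
C: fails at (1, 4) — LHS = tan(5) ≈ -3.381, RHS = tan(4) + tan(1) ≈ 2.715.

Answer: B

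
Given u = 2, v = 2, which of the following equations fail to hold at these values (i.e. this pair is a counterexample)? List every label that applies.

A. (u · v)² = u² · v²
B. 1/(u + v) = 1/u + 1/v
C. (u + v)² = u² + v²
Evaluating each claim at the given values:
A. LHS = 16, RHS = 16 → holds here (LHS = RHS)
B. LHS = 1/4, RHS = 1 → fails here (LHS ≠ RHS)
C. LHS = 16, RHS = 8 → fails here (LHS ≠ RHS)

Answer: B, C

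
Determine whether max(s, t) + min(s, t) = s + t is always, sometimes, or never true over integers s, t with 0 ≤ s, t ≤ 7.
The identity holds for every pair in the range. For instance at (s, t) = (3, 3): both sides equal 6.

Answer: Always true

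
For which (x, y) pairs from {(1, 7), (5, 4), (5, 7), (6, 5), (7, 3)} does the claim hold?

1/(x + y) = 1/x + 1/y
Testing each pair:
(1, 7): LHS = 1/8, RHS = 8/7 → fails
(5, 4): LHS = 1/9, RHS = 9/20 → fails
(5, 7): LHS = 1/12, RHS = 12/35 → fails
(6, 5): LHS = 1/11, RHS = 11/30 → fails
(7, 3): LHS = 1/10, RHS = 10/21 → fails

No pair satisfies the claim.

Answer: None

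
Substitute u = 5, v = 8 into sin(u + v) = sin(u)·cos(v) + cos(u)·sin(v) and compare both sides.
LHS = sin(5 + 8) = sin(13) ≈ 0.4202
RHS = sin(5)·cos(8) + cos(5)·sin(8) = sin(5)·cos(8) + sin(8)·cos(5) ≈ 0.4202

LHS = RHS: the two sides agree.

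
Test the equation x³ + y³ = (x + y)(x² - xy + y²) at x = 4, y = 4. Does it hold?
Holds

Substituting x = 4, y = 4:

LHS = 4³ + 4³ = 128
RHS = (4 + 4)(4² - 4·4 + 4²) = 128

LHS = RHS, so the equation holds at this point.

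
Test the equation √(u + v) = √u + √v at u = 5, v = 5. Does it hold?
Substituting u = 5, v = 5:

LHS = √(5 + 5) = √(10) ≈ 3.162
RHS = √5 + √5 = 2·√(5) ≈ 4.472

LHS ≠ RHS, so the equation does not hold at this point.

Answer: Fails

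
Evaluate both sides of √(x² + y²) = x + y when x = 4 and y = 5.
LHS = √(4² + 5²) = √(41) ≈ 6.403
RHS = 4 + 5 = 9

LHS ≠ RHS (they differ by about 2.597), so the equation does not hold here.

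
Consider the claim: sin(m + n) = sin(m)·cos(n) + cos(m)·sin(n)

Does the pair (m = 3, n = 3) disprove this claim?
Substituting m = 3, n = 3:
LHS = sin(3 + 3) = sin(6) ≈ -0.2794
RHS = sin(3)·cos(3) + cos(3)·sin(3) = 2·sin(3)·cos(3) ≈ -0.2794

The sides agree, so this pair does not disprove the claim.

Answer: No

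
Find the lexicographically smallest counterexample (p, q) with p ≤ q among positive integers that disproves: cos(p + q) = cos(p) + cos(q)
(p, q) = (1, 1)

Substituting (1, 1) into the claim:
LHS = cos(1 + 1) = cos(2) ≈ -0.4161
RHS = cos(1) + cos(1) = 2·cos(1) ≈ 1.081

Since LHS ≠ RHS, this pair disproves the claim, and no lexicographically smaller pair (p ≤ q, positive integers) does.

For instance (6, 7) is also a counterexample (LHS = cos(13) ≈ 0.9074, RHS = cos(7) + cos(6) ≈ 1.714), but it's lexicographically larger.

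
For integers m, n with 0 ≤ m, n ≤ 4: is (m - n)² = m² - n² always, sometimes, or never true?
Sometimes true

It holds at (m, n) = (3, 3) (both sides equal 0), but fails at (m, n) = (2, 4) (LHS = 4, RHS = -12).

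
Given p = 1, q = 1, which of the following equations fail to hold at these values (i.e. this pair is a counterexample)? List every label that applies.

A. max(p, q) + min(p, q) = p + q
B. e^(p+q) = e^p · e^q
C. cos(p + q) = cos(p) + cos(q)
C

Evaluating each claim at the given values:
A. LHS = 2, RHS = 2 → holds here (LHS = RHS)
B. LHS = e^2 ≈ 7.389, RHS = e^2 ≈ 7.389 → holds here (LHS = RHS)
C. LHS = cos(2) ≈ -0.4161, RHS = 2·cos(1) ≈ 1.081 → fails here (LHS ≠ RHS)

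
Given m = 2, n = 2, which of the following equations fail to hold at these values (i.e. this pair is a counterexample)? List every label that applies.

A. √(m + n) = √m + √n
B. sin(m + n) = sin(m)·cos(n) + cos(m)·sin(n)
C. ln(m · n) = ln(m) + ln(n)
A

Evaluating each claim at the given values:
A. LHS = 2, RHS = 2·√(2) ≈ 2.828 → fails here (LHS ≠ RHS)
B. LHS = sin(4) ≈ -0.7568, RHS = 2·sin(2)·cos(2) ≈ -0.7568 → holds here (LHS = RHS)
C. LHS = ln(4) ≈ 1.386, RHS = 2·ln(2) ≈ 1.386 → holds here (LHS = RHS)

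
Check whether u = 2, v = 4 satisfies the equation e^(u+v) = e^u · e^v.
Substituting u = 2, v = 4:

LHS = e^(2+4) = e^6 ≈ 403.4
RHS = e^2 · e^4 = e^6 ≈ 403.4

LHS = RHS, so the equation holds at this point.

Answer: Holds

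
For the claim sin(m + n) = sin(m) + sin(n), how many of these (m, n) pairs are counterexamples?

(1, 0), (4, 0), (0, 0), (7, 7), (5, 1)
2

Testing each pair:
(1, 0): LHS = sin(1) ≈ 0.8415, RHS = sin(1) ≈ 0.8415 → satisfies claim
(4, 0): LHS = sin(4) ≈ -0.7568, RHS = sin(4) ≈ -0.7568 → satisfies claim
(0, 0): LHS = 0, RHS = 0 → satisfies claim
(7, 7): LHS = sin(14) ≈ 0.9906, RHS = 2·sin(7) ≈ 1.314 → counterexample
(5, 1): LHS = sin(6) ≈ -0.2794, RHS = sin(5) + sin(1) ≈ -0.1175 → counterexample

That makes 2 counterexamples.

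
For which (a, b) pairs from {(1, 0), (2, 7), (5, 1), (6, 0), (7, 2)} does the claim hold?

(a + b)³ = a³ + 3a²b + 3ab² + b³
Testing each pair:
(1, 0): LHS = 1, RHS = 1 → holds
(2, 7): LHS = 729, RHS = 729 → holds
(5, 1): LHS = 216, RHS = 216 → holds
(6, 0): LHS = 216, RHS = 216 → holds
(7, 2): LHS = 729, RHS = 729 → holds

Every pair satisfies the claim.

Answer: All pairs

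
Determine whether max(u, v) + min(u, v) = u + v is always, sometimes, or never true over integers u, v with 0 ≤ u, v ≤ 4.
The identity holds for every pair in the range. For instance at (u, v) = (4, 1): both sides equal 5.

Answer: Always true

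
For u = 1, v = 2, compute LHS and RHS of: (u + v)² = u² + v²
LHS = (1 + 2)² = 9
RHS = 1² + 2² = 5

LHS ≠ RHS, so the equation does not hold here.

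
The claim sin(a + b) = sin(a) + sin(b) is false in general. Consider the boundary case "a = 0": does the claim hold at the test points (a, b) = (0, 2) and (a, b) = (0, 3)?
Yes, holds at both test points

At (0, 2): LHS = sin(2) ≈ 0.9093, RHS = sin(2) ≈ 0.9093 → equal
At (0, 3): LHS = sin(3) ≈ 0.1411, RHS = sin(3) ≈ 0.1411 → equal

So the claim does hold at both of these boundary points, even though it is not an identity.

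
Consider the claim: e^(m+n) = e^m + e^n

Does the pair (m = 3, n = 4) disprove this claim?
Yes

Substituting m = 3, n = 4:
LHS = e^(3+4) = e^7 ≈ 1097
RHS = e^3 + e^4 ≈ 74.68

Since LHS ≠ RHS, this pair disproves the claim.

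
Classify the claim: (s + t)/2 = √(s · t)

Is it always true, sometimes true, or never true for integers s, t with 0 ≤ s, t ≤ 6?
It holds at (s, t) = (2, 2) (both sides equal 2), but fails at (s, t) = (0, 6) (LHS = 3, RHS = 0).

Answer: Sometimes true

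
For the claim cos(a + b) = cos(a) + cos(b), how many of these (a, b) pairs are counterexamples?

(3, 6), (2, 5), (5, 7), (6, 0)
Testing each pair:
(3, 6): LHS = cos(9) ≈ -0.9111, RHS = cos(3) + cos(6) ≈ -0.02982 → counterexample
(2, 5): LHS = cos(7) ≈ 0.7539, RHS = cos(2) + cos(5) ≈ -0.1325 → counterexample
(5, 7): LHS = cos(12) ≈ 0.8439, RHS = cos(5) + cos(7) ≈ 1.038 → counterexample
(6, 0): LHS = cos(6) ≈ 0.9602, RHS = cos(6) + 1 ≈ 1.96 → counterexample

That makes 4 counterexamples.

Answer: 4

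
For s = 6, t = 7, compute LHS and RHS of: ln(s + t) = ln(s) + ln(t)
LHS = ln(6 + 7) = ln(13) ≈ 2.565
RHS = ln(6) + ln(7) ≈ 3.738

LHS ≠ RHS (they differ by about 1.173), so the equation does not hold here.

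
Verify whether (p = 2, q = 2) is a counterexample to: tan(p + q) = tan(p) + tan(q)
Yes

Substituting p = 2, q = 2:
LHS = tan(2 + 2) = tan(4) ≈ 1.158
RHS = tan(2) + tan(2) = 2·tan(2) ≈ -4.37

Since LHS ≠ RHS, this pair disproves the claim.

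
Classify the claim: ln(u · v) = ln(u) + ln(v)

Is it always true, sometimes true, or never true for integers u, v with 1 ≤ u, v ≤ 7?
Always true

The identity holds for every pair in the range. For instance at (u, v) = (3, 5): both sides equal ln(15) ≈ 2.708.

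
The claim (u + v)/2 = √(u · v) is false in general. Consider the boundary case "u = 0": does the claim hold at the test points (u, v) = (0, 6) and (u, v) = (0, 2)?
At (0, 6): LHS = 3 ≠ RHS = 0
At (0, 2): LHS = 1 ≠ RHS = 0

Answer: No, fails at both test points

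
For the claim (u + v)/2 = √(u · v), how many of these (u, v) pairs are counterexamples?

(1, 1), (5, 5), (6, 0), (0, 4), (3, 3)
2

Testing each pair:
(1, 1): LHS = 1, RHS = 1 → satisfies claim
(5, 5): LHS = 5, RHS = 5 → satisfies claim
(6, 0): LHS = 3, RHS = 0 → counterexample
(0, 4): LHS = 2, RHS = 0 → counterexample
(3, 3): LHS = 3, RHS = 3 → satisfies claim

That makes 2 counterexamples.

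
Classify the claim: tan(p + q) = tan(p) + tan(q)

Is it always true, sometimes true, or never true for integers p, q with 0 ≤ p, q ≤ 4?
It holds at (p, q) = (1, 0) (both sides equal tan(1) ≈ 1.557), but fails at (p, q) = (1, 4) (LHS = tan(5) ≈ -3.381, RHS = tan(4) + tan(1) ≈ 2.715).

Answer: Sometimes true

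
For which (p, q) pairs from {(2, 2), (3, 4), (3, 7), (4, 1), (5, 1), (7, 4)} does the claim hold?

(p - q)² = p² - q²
(2, 2)

Testing each pair:
(2, 2): LHS = 0, RHS = 0 → holds
(3, 4): LHS = 1, RHS = -7 → fails
(3, 7): LHS = 16, RHS = -40 → fails
(4, 1): LHS = 9, RHS = 15 → fails
(5, 1): LHS = 16, RHS = 24 → fails
(7, 4): LHS = 9, RHS = 33 → fails

1 of 6 pairs satisfies the claim.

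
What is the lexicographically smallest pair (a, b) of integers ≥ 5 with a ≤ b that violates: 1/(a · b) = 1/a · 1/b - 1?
(a, b) = (5, 5)

Substituting (5, 5) into the claim:
LHS = 1/(5 · 5) = 1/25
RHS = 1/5 · 1/5 - 1 = -24/25

Since LHS ≠ RHS, this pair disproves the claim, and no lexicographically smaller pair (a ≤ b, integers ≥ 5) does.

For instance (7, 10) is also a counterexample (LHS = 1/70, RHS = -69/70), but it's lexicographically larger.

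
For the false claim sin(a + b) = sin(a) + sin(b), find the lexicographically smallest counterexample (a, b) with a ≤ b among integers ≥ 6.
Substituting (6, 6) into the claim:
LHS = sin(6 + 6) = sin(12) ≈ -0.5366
RHS = sin(6) + sin(6) = 2·sin(6) ≈ -0.5588

Since LHS ≠ RHS, this pair disproves the claim, and no lexicographically smaller pair (a ≤ b, integers ≥ 6) does.

For instance (6, 12) is also a counterexample (LHS = sin(18) ≈ -0.751, RHS = sin(12) + sin(6) ≈ -0.816), but it's lexicographically larger.

Answer: (a, b) = (6, 6)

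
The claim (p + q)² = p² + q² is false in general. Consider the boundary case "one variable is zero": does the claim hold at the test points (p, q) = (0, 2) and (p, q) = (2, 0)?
At (0, 2): LHS = 4, RHS = 4 → equal
At (2, 0): LHS = 4, RHS = 4 → equal

So the claim does hold at both of these boundary points, even though it is not an identity.

Answer: Yes, holds at both test points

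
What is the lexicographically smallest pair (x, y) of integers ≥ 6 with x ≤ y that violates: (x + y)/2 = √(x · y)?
(x, y) = (6, 7)

At (6, 6): both sides equal 6, so it holds there.

Substituting (6, 7) into the claim:
LHS = (6 + 7)/2 = 13/2
RHS = √(6 · 7) = √(42) ≈ 6.481

Since LHS ≠ RHS, this pair disproves the claim, and no lexicographically smaller pair (x ≤ y, integers ≥ 6) does.

For instance (8, 12) is also a counterexample (LHS = 10, RHS = 4·√(6) ≈ 9.798), but it's lexicographically larger.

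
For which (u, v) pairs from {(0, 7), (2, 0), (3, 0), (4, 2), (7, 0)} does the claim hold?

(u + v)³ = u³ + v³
(0, 7), (2, 0), (3, 0), (7, 0)

Testing each pair:
(0, 7): LHS = 343, RHS = 343 → holds
(2, 0): LHS = 8, RHS = 8 → holds
(3, 0): LHS = 27, RHS = 27 → holds
(4, 2): LHS = 216, RHS = 72 → fails
(7, 0): LHS = 343, RHS = 343 → holds

4 of 5 pairs satisfy the claim.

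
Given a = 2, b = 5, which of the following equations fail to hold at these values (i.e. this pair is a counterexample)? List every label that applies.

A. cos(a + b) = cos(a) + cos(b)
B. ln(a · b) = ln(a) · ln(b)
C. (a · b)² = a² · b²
A, B

Evaluating each claim at the given values:
A. LHS = cos(7) ≈ 0.7539, RHS = cos(2) + cos(5) ≈ -0.1325 → fails here (LHS ≠ RHS)
B. LHS = ln(10) ≈ 2.303, RHS = ln(2)·ln(5) ≈ 1.116 → fails here (LHS ≠ RHS)
C. LHS = 100, RHS = 100 → holds here (LHS = RHS)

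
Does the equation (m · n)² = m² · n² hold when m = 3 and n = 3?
Holds

Substituting m = 3, n = 3:

LHS = (3 · 3)² = 81
RHS = 3² · 3² = 81

LHS = RHS, so the equation holds at this point.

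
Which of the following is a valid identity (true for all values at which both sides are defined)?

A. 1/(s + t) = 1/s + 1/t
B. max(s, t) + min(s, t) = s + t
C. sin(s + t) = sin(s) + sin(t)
A: fails at (3, 7) — LHS = 1/10, RHS = 10/21.
B: holds — e.g. at (4, 6), both sides equal 10.
C: fails at (2, 4) — LHS = sin(6) ≈ -0.2794, RHS = sin(4) + sin(2) ≈ 0.1525.

Answer: B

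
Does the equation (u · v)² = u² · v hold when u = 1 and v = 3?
Substituting u = 1, v = 3:

LHS = (1 · 3)² = 9
RHS = 1² · 3 = 3

LHS ≠ RHS, so the equation does not hold at this point.

Answer: Fails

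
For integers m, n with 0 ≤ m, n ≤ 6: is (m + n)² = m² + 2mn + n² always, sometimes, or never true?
The identity holds for every pair in the range. For instance at (m, n) = (3, 0): both sides equal 9.

Answer: Always true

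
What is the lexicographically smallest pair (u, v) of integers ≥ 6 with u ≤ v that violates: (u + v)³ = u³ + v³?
Substituting (6, 6) into the claim:
LHS = (6 + 6)³ = 1728
RHS = 6³ + 6³ = 432

Since LHS ≠ RHS, this pair disproves the claim, and no lexicographically smaller pair (u ≤ v, integers ≥ 6) does.

For instance (8, 12) is also a counterexample (LHS = 8000, RHS = 2240), but it's lexicographically larger.

Answer: (u, v) = (6, 6)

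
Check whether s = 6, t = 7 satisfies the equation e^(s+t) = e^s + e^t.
Substituting s = 6, t = 7:

LHS = e^(6+7) = e^13 ≈ 442413.4
RHS = e^6 + e^7 ≈ 1500

LHS ≠ RHS, so the equation does not hold at this point.

Answer: Fails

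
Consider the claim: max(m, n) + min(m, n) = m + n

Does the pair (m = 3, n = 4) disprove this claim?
No

Substituting m = 3, n = 4:
LHS = max(3, 4) + min(3, 4) = 7
RHS = 3 + 4 = 7

The sides agree, so this pair does not disprove the claim.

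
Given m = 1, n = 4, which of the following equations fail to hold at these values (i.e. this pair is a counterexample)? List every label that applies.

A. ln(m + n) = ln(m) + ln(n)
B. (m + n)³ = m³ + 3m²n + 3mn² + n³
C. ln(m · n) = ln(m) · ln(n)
Evaluating each claim at the given values:
A. LHS = ln(5) ≈ 1.609, RHS = ln(4) ≈ 1.386 → fails here (LHS ≠ RHS)
B. LHS = 125, RHS = 125 → holds here (LHS = RHS)
C. LHS = ln(4) ≈ 1.386, RHS = 0 → fails here (LHS ≠ RHS)

Answer: A, C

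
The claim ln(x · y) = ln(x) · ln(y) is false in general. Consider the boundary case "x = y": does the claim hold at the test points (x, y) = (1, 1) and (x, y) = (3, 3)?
Only at (1, 1)

At (1, 1): LHS = 0, RHS = 0 → equal
At (3, 3): LHS = ln(9) ≈ 2.197 ≠ RHS = ln(3)² ≈ 1.207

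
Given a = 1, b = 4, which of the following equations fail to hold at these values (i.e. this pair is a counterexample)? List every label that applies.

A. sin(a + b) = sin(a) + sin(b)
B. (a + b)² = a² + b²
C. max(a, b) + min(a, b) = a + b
Evaluating each claim at the given values:
A. LHS = sin(5) ≈ -0.9589, RHS = sin(4) + sin(1) ≈ 0.08467 → fails here (LHS ≠ RHS)
B. LHS = 25, RHS = 17 → fails here (LHS ≠ RHS)
C. LHS = 5, RHS = 5 → holds here (LHS = RHS)

Answer: A, B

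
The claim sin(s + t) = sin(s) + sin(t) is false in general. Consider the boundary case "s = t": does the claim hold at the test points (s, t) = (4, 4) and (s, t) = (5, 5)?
No, fails at both test points

At (4, 4): LHS = sin(8) ≈ 0.9894 ≠ RHS = 2·sin(4) ≈ -1.514
At (5, 5): LHS = sin(10) ≈ -0.544 ≠ RHS = 2·sin(5) ≈ -1.918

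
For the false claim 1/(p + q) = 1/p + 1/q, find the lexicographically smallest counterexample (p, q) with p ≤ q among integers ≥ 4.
Substituting (4, 4) into the claim:
LHS = 1/(4 + 4) = 1/8
RHS = 1/4 + 1/4 = 1/2

Since LHS ≠ RHS, this pair disproves the claim, and no lexicographically smaller pair (p ≤ q, integers ≥ 4) does.

For instance (5, 8) is also a counterexample (LHS = 1/13, RHS = 13/40), but it's lexicographically larger.

Answer: (p, q) = (4, 4)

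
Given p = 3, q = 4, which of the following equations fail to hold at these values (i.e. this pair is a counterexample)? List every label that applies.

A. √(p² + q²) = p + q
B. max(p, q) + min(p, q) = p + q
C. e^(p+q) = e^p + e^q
A, C

Evaluating each claim at the given values:
A. LHS = 5, RHS = 7 → fails here (LHS ≠ RHS)
B. LHS = 7, RHS = 7 → holds here (LHS = RHS)
C. LHS = e^7 ≈ 1097, RHS = e^3 + e^4 ≈ 74.68 → fails here (LHS ≠ RHS)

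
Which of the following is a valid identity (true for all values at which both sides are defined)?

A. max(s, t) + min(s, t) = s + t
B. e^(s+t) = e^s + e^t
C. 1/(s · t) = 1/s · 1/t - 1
A

A: holds — e.g. at (4, 6), both sides equal 10.
B: fails at (1, 1) — LHS = e^2 ≈ 7.389, RHS = 2·e ≈ 5.437.
C: fails at (1, 5) — LHS = 1/5, RHS = -4/5.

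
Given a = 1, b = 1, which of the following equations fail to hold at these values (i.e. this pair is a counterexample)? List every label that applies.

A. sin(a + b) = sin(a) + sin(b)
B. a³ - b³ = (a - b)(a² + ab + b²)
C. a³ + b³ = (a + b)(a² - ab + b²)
Evaluating each claim at the given values:
A. LHS = sin(2) ≈ 0.9093, RHS = 2·sin(1) ≈ 1.683 → fails here (LHS ≠ RHS)
B. LHS = 0, RHS = 0 → holds here (LHS = RHS)
C. LHS = 2, RHS = 2 → holds here (LHS = RHS)

Answer: A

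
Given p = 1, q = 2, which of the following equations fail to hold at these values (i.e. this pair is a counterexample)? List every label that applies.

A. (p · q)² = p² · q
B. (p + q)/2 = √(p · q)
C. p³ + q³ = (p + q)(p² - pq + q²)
Evaluating each claim at the given values:
A. LHS = 4, RHS = 2 → fails here (LHS ≠ RHS)
B. LHS = 3/2, RHS = √(2) ≈ 1.414 → fails here (LHS ≠ RHS)
C. LHS = 9, RHS = 9 → holds here (LHS = RHS)

Answer: A, B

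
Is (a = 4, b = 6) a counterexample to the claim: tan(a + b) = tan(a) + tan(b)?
Substituting a = 4, b = 6:
LHS = tan(4 + 6) = tan(10) ≈ 0.6484
RHS = tan(4) + tan(6) ≈ 0.8668

Since LHS ≠ RHS, this pair disproves the claim.

Answer: Yes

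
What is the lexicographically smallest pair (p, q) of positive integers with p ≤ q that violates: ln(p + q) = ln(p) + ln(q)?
(p, q) = (1, 1)

Substituting (1, 1) into the claim:
LHS = ln(1 + 1) = ln(2) ≈ 0.6931
RHS = ln(1) + ln(1) = 0

Since LHS ≠ RHS, this pair disproves the claim, and no lexicographically smaller pair (p ≤ q, positive integers) does.

For instance (2, 5) is also a counterexample (LHS = ln(7) ≈ 1.946, RHS = ln(2) + ln(5) ≈ 2.303), but it's lexicographically larger.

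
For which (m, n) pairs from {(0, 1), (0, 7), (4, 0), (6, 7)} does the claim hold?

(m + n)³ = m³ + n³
Testing each pair:
(0, 1): LHS = 1, RHS = 1 → holds
(0, 7): LHS = 343, RHS = 343 → holds
(4, 0): LHS = 64, RHS = 64 → holds
(6, 7): LHS = 2197, RHS = 559 → fails

3 of 4 pairs satisfy the claim.

Answer: (0, 1), (0, 7), (4, 0)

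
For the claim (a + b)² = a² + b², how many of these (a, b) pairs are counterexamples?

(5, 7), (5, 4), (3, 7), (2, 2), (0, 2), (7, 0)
Testing each pair:
(5, 7): LHS = 144, RHS = 74 → counterexample
(5, 4): LHS = 81, RHS = 41 → counterexample
(3, 7): LHS = 100, RHS = 58 → counterexample
(2, 2): LHS = 16, RHS = 8 → counterexample
(0, 2): LHS = 4, RHS = 4 → satisfies claim
(7, 0): LHS = 49, RHS = 49 → satisfies claim

That makes 4 counterexamples.

Answer: 4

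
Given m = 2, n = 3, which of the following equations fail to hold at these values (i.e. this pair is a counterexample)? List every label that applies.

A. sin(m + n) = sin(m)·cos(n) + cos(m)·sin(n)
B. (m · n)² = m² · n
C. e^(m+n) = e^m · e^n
B

Evaluating each claim at the given values:
A. LHS = sin(5) ≈ -0.9589, RHS = sin(2)·cos(3) + sin(3)·cos(2) ≈ -0.9589 → holds here (LHS = RHS)
B. LHS = 36, RHS = 12 → fails here (LHS ≠ RHS)
C. LHS = e^5 ≈ 148.4, RHS = e^5 ≈ 148.4 → holds here (LHS = RHS)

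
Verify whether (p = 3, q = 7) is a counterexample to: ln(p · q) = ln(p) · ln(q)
Substituting p = 3, q = 7:
LHS = ln(3 · 7) = ln(21) ≈ 3.045
RHS = ln(3) · ln(7) ≈ 2.138

Since LHS ≠ RHS, this pair disproves the claim.

Answer: Yes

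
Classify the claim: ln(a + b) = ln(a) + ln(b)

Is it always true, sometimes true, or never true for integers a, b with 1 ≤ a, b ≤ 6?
It holds at (a, b) = (2, 2) (both sides equal ln(4) ≈ 1.386), but fails at (a, b) = (6, 2) (LHS = ln(8) ≈ 2.079, RHS = ln(2) + ln(6) ≈ 2.485).

Answer: Sometimes true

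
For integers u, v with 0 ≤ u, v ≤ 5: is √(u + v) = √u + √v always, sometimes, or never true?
It holds at (u, v) = (0, 1) (both sides equal 1), but fails at (u, v) = (5, 1) (LHS = √(6) ≈ 2.449, RHS = 1 + √(5) ≈ 3.236).

Answer: Sometimes true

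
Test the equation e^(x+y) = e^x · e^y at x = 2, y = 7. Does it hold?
Holds

Substituting x = 2, y = 7:

LHS = e^(2+7) = e^9 ≈ 8103
RHS = e^2 · e^7 = e^9 ≈ 8103

LHS = RHS, so the equation holds at this point.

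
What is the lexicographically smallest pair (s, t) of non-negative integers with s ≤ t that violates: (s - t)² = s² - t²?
(s, t) = (0, 1)

Substituting (0, 1) into the claim:
LHS = (0 - 1)² = 1
RHS = 0² - 1² = -1

Since LHS ≠ RHS, this pair disproves the claim, and no lexicographically smaller pair (s ≤ t, non-negative integers) does.

For instance (1, 3) is also a counterexample (LHS = 4, RHS = -8), but it's lexicographically larger.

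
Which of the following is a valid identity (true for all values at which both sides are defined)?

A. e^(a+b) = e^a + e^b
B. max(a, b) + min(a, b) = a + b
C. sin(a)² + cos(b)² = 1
B

A: fails at (2, 7) — LHS = e^9 ≈ 8103, RHS = e^2 + e^7 ≈ 1104.
B: holds — e.g. at (1, 4), both sides equal 5.
C: fails at (2, 5) — LHS = cos(5)² + sin(2)² ≈ 0.9073, RHS = 1.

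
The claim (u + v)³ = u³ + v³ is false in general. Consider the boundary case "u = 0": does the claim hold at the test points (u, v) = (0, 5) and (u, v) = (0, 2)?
At (0, 5): LHS = 125, RHS = 125 → equal
At (0, 2): LHS = 8, RHS = 8 → equal

So the claim does hold at both of these boundary points, even though it is not an identity.

Answer: Yes, holds at both test points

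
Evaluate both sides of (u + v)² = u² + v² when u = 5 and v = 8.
LHS = (5 + 8)² = 169
RHS = 5² + 8² = 89

LHS ≠ RHS, so the equation does not hold here.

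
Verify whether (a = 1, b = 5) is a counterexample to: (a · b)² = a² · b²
No

Substituting a = 1, b = 5:
LHS = (1 · 5)² = 25
RHS = 1² · 5² = 25

The sides agree, so this pair does not disprove the claim.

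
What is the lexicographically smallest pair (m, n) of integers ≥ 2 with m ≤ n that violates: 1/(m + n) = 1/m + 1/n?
Substituting (2, 2) into the claim:
LHS = 1/(2 + 2) = 1/4
RHS = 1/2 + 1/2 = 1

Since LHS ≠ RHS, this pair disproves the claim, and no lexicographically smaller pair (m ≤ n, integers ≥ 2) does.

For instance (2, 3) is also a counterexample (LHS = 1/5, RHS = 5/6), but it's lexicographically larger.

Answer: (m, n) = (2, 2)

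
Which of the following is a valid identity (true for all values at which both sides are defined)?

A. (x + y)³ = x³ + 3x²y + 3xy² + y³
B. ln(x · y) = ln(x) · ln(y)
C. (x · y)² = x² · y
A

A: holds — e.g. at (4, 6), both sides equal 1000.
B: fails at (1, 4) — LHS = ln(4) ≈ 1.386, RHS = 0.
C: fails at (4, 5) — LHS = 400, RHS = 80.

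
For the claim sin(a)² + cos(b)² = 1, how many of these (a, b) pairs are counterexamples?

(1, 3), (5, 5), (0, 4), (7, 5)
3

Testing each pair:
(1, 3): LHS = sin(1)² + cos(3)² ≈ 1.688, RHS = 1 → counterexample
(5, 5): LHS = cos(5)² + sin(5)² = 1, RHS = 1 → satisfies claim
(0, 4): LHS = cos(4)² ≈ 0.4272, RHS = 1 → counterexample
(7, 5): LHS = cos(5)² + sin(7)² ≈ 0.5121, RHS = 1 → counterexample

That makes 3 counterexamples.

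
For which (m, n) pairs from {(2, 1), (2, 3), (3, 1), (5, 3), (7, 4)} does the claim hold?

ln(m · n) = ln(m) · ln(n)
Testing each pair:
(2, 1): LHS = ln(2) ≈ 0.6931, RHS = 0 → fails
(2, 3): LHS = ln(6) ≈ 1.792, RHS = ln(2)·ln(3) ≈ 0.7615 → fails
(3, 1): LHS = ln(3) ≈ 1.099, RHS = 0 → fails
(5, 3): LHS = ln(15) ≈ 2.708, RHS = ln(3)·ln(5) ≈ 1.768 → fails
(7, 4): LHS = ln(28) ≈ 3.332, RHS = ln(4)·ln(7) ≈ 2.698 → fails

No pair satisfies the claim.

Answer: None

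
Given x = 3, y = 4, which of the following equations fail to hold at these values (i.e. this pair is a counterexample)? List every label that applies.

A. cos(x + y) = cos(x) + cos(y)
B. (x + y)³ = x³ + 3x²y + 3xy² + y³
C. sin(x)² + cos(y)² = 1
Evaluating each claim at the given values:
A. LHS = cos(7) ≈ 0.7539, RHS = cos(3) + cos(4) ≈ -1.644 → fails here (LHS ≠ RHS)
B. LHS = 343, RHS = 343 → holds here (LHS = RHS)
C. LHS = sin(3)² + cos(4)² ≈ 0.4472, RHS = 1 → fails here (LHS ≠ RHS)

Answer: A, C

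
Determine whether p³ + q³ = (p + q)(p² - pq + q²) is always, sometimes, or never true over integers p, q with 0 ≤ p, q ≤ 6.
The identity holds for every pair in the range. For instance at (p, q) = (6, 6): both sides equal 432.

Answer: Always true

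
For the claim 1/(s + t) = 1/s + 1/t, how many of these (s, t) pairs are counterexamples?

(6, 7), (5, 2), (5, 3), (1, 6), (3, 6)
Testing each pair:
(6, 7): LHS = 1/13, RHS = 13/42 → counterexample
(5, 2): LHS = 1/7, RHS = 7/10 → counterexample
(5, 3): LHS = 1/8, RHS = 8/15 → counterexample
(1, 6): LHS = 1/7, RHS = 7/6 → counterexample
(3, 6): LHS = 1/9, RHS = 1/2 → counterexample

That makes 5 counterexamples.

Answer: 5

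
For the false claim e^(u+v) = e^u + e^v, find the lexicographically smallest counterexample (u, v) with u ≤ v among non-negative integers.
(u, v) = (0, 0)

Substituting (0, 0) into the claim:
LHS = e^(0+0) = 1
RHS = e^0 + e^0 = 2

Since LHS ≠ RHS, this pair disproves the claim, and no lexicographically smaller pair (u ≤ v, non-negative integers) does.

For instance (1, 3) is also a counterexample (LHS = e^4 ≈ 54.6, RHS = e + e^3 ≈ 22.8), but it's lexicographically larger.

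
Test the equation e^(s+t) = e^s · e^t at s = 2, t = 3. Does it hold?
Substituting s = 2, t = 3:

LHS = e^(2+3) = e^5 ≈ 148.4
RHS = e^2 · e^3 = e^5 ≈ 148.4

LHS = RHS, so the equation holds at this point.

Answer: Holds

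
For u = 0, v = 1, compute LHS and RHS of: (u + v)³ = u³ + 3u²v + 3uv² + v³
LHS = (0 + 1)³ = 1
RHS = 0³ + 3·0²·1 + 3·0·1² + 1³ = 1

LHS = RHS: the two sides agree.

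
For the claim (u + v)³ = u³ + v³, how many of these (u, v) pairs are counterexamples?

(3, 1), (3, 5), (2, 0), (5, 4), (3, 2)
4

Testing each pair:
(3, 1): LHS = 64, RHS = 28 → counterexample
(3, 5): LHS = 512, RHS = 152 → counterexample
(2, 0): LHS = 8, RHS = 8 → satisfies claim
(5, 4): LHS = 729, RHS = 189 → counterexample
(3, 2): LHS = 125, RHS = 35 → counterexample

That makes 4 counterexamples.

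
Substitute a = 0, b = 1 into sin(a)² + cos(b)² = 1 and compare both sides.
LHS = sin(0)² + cos(1)² = cos(1)² ≈ 0.2919
RHS = 1

LHS ≠ RHS (they differ by about 0.7081), so the equation does not hold here.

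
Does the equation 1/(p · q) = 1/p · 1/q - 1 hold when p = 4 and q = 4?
Fails

Substituting p = 4, q = 4:

LHS = 1/(4 · 4) = 1/16
RHS = 1/4 · 1/4 - 1 = -15/16

LHS ≠ RHS, so the equation does not hold at this point.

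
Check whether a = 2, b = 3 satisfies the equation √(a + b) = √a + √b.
Fails

Substituting a = 2, b = 3:

LHS = √(2 + 3) = √(5) ≈ 2.236
RHS = √2 + √3 = √(2) + √(3) ≈ 3.146

LHS ≠ RHS, so the equation does not hold at this point.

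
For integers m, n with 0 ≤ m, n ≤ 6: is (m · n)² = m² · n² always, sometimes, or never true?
The identity holds for every pair in the range. For instance at (m, n) = (0, 3): both sides equal 0.

Answer: Always true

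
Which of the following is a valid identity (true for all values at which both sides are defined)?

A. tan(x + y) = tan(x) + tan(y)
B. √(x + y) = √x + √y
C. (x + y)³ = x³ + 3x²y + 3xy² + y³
A: fails at (2, 5) — LHS = tan(7) ≈ 0.8714, RHS = tan(5) + tan(2) ≈ -5.566.
B: fails at (5, 8) — LHS = √(13) ≈ 3.606, RHS = √(5) + 2·√(2) ≈ 5.064.
C: holds — e.g. at (1, 5), both sides equal 216.

Answer: C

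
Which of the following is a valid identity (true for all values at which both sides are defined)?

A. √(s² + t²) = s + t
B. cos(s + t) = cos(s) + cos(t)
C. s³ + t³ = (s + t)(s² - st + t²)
A: fails at (3, 5) — LHS = √(34) ≈ 5.831, RHS = 8.
B: fails at (4, 6) — LHS = cos(10) ≈ -0.8391, RHS = cos(4) + cos(6) ≈ 0.3065.
C: holds — e.g. at (3, 7), both sides equal 370.

Answer: C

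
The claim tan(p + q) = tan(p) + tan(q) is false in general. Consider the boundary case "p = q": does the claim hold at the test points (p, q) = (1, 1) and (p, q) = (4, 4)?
At (1, 1): LHS = tan(2) ≈ -2.185 ≠ RHS = 2·tan(1) ≈ 3.115
At (4, 4): LHS = tan(8) ≈ -6.8 ≠ RHS = 2·tan(4) ≈ 2.316

Answer: No, fails at both test points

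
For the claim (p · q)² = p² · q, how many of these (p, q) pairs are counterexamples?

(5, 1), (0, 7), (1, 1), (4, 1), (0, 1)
0

Testing each pair:
(5, 1): LHS = 25, RHS = 25 → satisfies claim
(0, 7): LHS = 0, RHS = 0 → satisfies claim
(1, 1): LHS = 1, RHS = 1 → satisfies claim
(4, 1): LHS = 16, RHS = 16 → satisfies claim
(0, 1): LHS = 0, RHS = 0 → satisfies claim

That makes 0 counterexamples.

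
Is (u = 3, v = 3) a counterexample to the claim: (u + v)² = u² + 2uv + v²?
Substituting u = 3, v = 3:
LHS = (3 + 3)² = 36
RHS = 3² + 2·3·3 + 3² = 36

The sides agree, so this pair does not disprove the claim.

Answer: No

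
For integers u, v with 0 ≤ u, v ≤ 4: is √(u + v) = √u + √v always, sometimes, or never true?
Sometimes true

It holds at (u, v) = (0, 3) (both sides equal √(3) ≈ 1.732), but fails at (u, v) = (2, 3) (LHS = √(5) ≈ 2.236, RHS = √(2) + √(3) ≈ 3.146).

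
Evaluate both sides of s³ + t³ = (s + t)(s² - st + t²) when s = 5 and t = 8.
LHS = 5³ + 8³ = 637
RHS = (5 + 8)(5² - 5·8 + 8²) = 637

LHS = RHS: the two sides agree.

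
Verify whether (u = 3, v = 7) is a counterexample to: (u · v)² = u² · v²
Substituting u = 3, v = 7:
LHS = (3 · 7)² = 441
RHS = 3² · 7² = 441

The sides agree, so this pair does not disprove the claim.

Answer: No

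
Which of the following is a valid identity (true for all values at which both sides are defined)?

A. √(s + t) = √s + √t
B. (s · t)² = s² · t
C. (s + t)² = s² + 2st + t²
C

A: fails at (2, 4) — LHS = √(6) ≈ 2.449, RHS = √(2) + 2 ≈ 3.414.
B: fails at (2, 5) — LHS = 100, RHS = 20.
C: holds — e.g. at (1, 2), both sides equal 9.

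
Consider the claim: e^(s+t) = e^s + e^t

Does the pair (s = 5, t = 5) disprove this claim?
Yes

Substituting s = 5, t = 5:
LHS = e^(5+5) = e^10 ≈ 22026.5
RHS = e^5 + e^5 = 2·e^5 ≈ 296.8

Since LHS ≠ RHS, this pair disproves the claim.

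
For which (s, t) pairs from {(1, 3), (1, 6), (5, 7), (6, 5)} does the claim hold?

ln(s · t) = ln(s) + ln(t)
All pairs

Testing each pair:
(1, 3): LHS = ln(3) ≈ 1.099, RHS = ln(3) ≈ 1.099 → holds
(1, 6): LHS = ln(6) ≈ 1.792, RHS = ln(6) ≈ 1.792 → holds
(5, 7): LHS = ln(35) ≈ 3.555, RHS = ln(5) + ln(7) ≈ 3.555 → holds
(6, 5): LHS = ln(30) ≈ 3.401, RHS = ln(5) + ln(6) ≈ 3.401 → holds

Every pair satisfies the claim.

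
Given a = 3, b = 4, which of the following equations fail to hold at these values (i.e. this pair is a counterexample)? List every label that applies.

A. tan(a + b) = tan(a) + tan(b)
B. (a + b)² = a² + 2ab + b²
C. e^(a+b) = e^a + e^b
Evaluating each claim at the given values:
A. LHS = tan(7) ≈ 0.8714, RHS = tan(3) + tan(4) ≈ 1.015 → fails here (LHS ≠ RHS)
B. LHS = 49, RHS = 49 → holds here (LHS = RHS)
C. LHS = e^7 ≈ 1097, RHS = e^3 + e^4 ≈ 74.68 → fails here (LHS ≠ RHS)

Answer: A, C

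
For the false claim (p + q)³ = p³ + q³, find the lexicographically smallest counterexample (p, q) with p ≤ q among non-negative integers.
Substituting (1, 1) into the claim:
LHS = (1 + 1)³ = 8
RHS = 1³ + 1³ = 2

Since LHS ≠ RHS, this pair disproves the claim, and no lexicographically smaller pair (p ≤ q, non-negative integers) does.

For instance (1, 4) is also a counterexample (LHS = 125, RHS = 65), but it's lexicographically larger.

Answer: (p, q) = (1, 1)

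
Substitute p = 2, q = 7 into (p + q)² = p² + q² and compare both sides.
LHS = (2 + 7)² = 81
RHS = 2² + 7² = 53

LHS ≠ RHS, so the equation does not hold here.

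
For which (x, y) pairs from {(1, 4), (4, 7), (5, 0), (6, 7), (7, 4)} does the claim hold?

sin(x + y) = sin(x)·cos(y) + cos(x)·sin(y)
Testing each pair:
(1, 4): LHS = sin(5) ≈ -0.9589, RHS = sin(1)·cos(4) + sin(4)·cos(1) ≈ -0.9589 → holds
(4, 7): LHS = sin(11) ≈ -1, RHS = sin(4)·cos(7) + sin(7)·cos(4) ≈ -1 → holds
(5, 0): LHS = sin(5) ≈ -0.9589, RHS = sin(5) ≈ -0.9589 → holds
(6, 7): LHS = sin(13) ≈ 0.4202, RHS = sin(6)·cos(7) + sin(7)·cos(6) ≈ 0.4202 → holds
(7, 4): LHS = sin(11) ≈ -1, RHS = sin(4)·cos(7) + sin(7)·cos(4) ≈ -1 → holds

Every pair satisfies the claim.

Answer: All pairs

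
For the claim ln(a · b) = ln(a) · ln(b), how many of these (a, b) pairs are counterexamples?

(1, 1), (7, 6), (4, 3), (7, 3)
Testing each pair:
(1, 1): LHS = 0, RHS = 0 → satisfies claim
(7, 6): LHS = ln(42) ≈ 3.738, RHS = ln(6)·ln(7) ≈ 3.487 → counterexample
(4, 3): LHS = ln(12) ≈ 2.485, RHS = ln(3)·ln(4) ≈ 1.523 → counterexample
(7, 3): LHS = ln(21) ≈ 3.045, RHS = ln(3)·ln(7) ≈ 2.138 → counterexample

That makes 3 counterexamples.

Answer: 3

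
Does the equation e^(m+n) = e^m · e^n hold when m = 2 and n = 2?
Holds

Substituting m = 2, n = 2:

LHS = e^(2+2) = e^4 ≈ 54.6
RHS = e^2 · e^2 = e^4 ≈ 54.6

LHS = RHS, so the equation holds at this point.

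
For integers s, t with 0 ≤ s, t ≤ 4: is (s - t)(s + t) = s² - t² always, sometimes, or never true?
Always true

The identity holds for every pair in the range. For instance at (s, t) = (2, 4): both sides equal -12.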